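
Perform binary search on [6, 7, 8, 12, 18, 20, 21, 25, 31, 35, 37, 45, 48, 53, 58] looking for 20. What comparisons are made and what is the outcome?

Binary search for 20 in [6, 7, 8, 12, 18, 20, 21, 25, 31, 35, 37, 45, 48, 53, 58]:

lo=0, hi=14, mid=7, arr[mid]=25 -> 25 > 20, search left half
lo=0, hi=6, mid=3, arr[mid]=12 -> 12 < 20, search right half
lo=4, hi=6, mid=5, arr[mid]=20 -> Found target at index 5!

Binary search finds 20 at index 5 after 3 comparisons. The search repeatedly halves the search space by comparing with the middle element.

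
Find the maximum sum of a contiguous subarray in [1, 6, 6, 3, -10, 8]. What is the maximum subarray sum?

Using Kadane's algorithm on [1, 6, 6, 3, -10, 8]:

Scanning through the array:
Position 1 (value 6): max_ending_here = 7, max_so_far = 7
Position 2 (value 6): max_ending_here = 13, max_so_far = 13
Position 3 (value 3): max_ending_here = 16, max_so_far = 16
Position 4 (value -10): max_ending_here = 6, max_so_far = 16
Position 5 (value 8): max_ending_here = 14, max_so_far = 16

Maximum subarray: [1, 6, 6, 3]
Maximum sum: 16

The maximum subarray is [1, 6, 6, 3] with sum 16. This subarray runs from index 0 to index 3.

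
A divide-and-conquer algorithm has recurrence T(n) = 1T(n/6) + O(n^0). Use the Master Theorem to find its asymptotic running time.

Master Theorem for T(n) = 1T(n/6) + O(n^0):

a = 1, b = 6, c = 0
log_b(a) = log_6(1) = 0.0000

Case 2: c = 0 = log_6(1) = 0.0000
T(n) = O(n^0 log n) = O(log n)

For T(n) = 1T(n/6) + O(n^0): log_6(1) = 0.0000. This is Case 2 of the Master Theorem (c = log_b(a), equal work at all levels), giving O(log n).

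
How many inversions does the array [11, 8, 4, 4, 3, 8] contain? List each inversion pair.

Finding inversions in [11, 8, 4, 4, 3, 8]:

(0, 1): arr[0]=11 > arr[1]=8
(0, 2): arr[0]=11 > arr[2]=4
(0, 3): arr[0]=11 > arr[3]=4
(0, 4): arr[0]=11 > arr[4]=3
(0, 5): arr[0]=11 > arr[5]=8
(1, 2): arr[1]=8 > arr[2]=4
(1, 3): arr[1]=8 > arr[3]=4
(1, 4): arr[1]=8 > arr[4]=3
(2, 4): arr[2]=4 > arr[4]=3
(3, 4): arr[3]=4 > arr[4]=3

Total inversions: 10

The array has 10 inversion(s): (0,1), (0,2), (0,3), (0,4), (0,5), (1,2), (1,3), (1,4), (2,4), (3,4). Each pair (i,j) satisfies i < j and arr[i] > arr[j].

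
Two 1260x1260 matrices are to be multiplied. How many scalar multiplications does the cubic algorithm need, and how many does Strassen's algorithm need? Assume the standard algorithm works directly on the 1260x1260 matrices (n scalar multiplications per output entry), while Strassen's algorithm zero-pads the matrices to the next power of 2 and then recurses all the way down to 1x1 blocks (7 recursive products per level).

Matrix multiplication for 1260x1260 matrices:

Strassen's algorithm requires power-of-2 dimensions. Pad 1260x1260 to 2048x2048 (next power of 2).

Standard algorithm: 1260^3 = 2000376000 multiplications
Strassen's algorithm: 7^(log2(2048)) = 7^11 = 1977326743 multiplications
Savings: 2000376000 - 1977326743 = 23049257 multiplications

Standard: 2000376000 multiplications (1260^3). Strassen: 1977326743 multiplications (7^11, after padding to 2048x2048). Strassen reduces 8 recursive multiplications to 7 at each level.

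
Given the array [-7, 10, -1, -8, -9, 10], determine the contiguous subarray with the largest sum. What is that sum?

Using Kadane's algorithm on [-7, 10, -1, -8, -9, 10]:

Scanning through the array:
Position 1 (value 10): max_ending_here = 10, max_so_far = 10
Position 2 (value -1): max_ending_here = 9, max_so_far = 10
Position 3 (value -8): max_ending_here = 1, max_so_far = 10
Position 4 (value -9): max_ending_here = -8, max_so_far = 10
Position 5 (value 10): max_ending_here = 10, max_so_far = 10

Maximum subarray: [10]
Maximum sum: 10

The maximum subarray is [10] with sum 10. This subarray runs from index 1 to index 1.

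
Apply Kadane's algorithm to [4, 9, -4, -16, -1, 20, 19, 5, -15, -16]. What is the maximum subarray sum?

Using Kadane's algorithm on [4, 9, -4, -16, -1, 20, 19, 5, -15, -16]:

Scanning through the array:
Position 1 (value 9): max_ending_here = 13, max_so_far = 13
Position 2 (value -4): max_ending_here = 9, max_so_far = 13
Position 3 (value -16): max_ending_here = -7, max_so_far = 13
Position 4 (value -1): max_ending_here = -1, max_so_far = 13
Position 5 (value 20): max_ending_here = 20, max_so_far = 20
Position 6 (value 19): max_ending_here = 39, max_so_far = 39
Position 7 (value 5): max_ending_here = 44, max_so_far = 44
Position 8 (value -15): max_ending_here = 29, max_so_far = 44
Position 9 (value -16): max_ending_here = 13, max_so_far = 44

Maximum subarray: [20, 19, 5]
Maximum sum: 44

The maximum subarray is [20, 19, 5] with sum 44. This subarray runs from index 5 to index 7.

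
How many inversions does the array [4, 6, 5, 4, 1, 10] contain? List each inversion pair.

Finding inversions in [4, 6, 5, 4, 1, 10]:

(0, 4): arr[0]=4 > arr[4]=1
(1, 2): arr[1]=6 > arr[2]=5
(1, 3): arr[1]=6 > arr[3]=4
(1, 4): arr[1]=6 > arr[4]=1
(2, 3): arr[2]=5 > arr[3]=4
(2, 4): arr[2]=5 > arr[4]=1
(3, 4): arr[3]=4 > arr[4]=1

Total inversions: 7

The array has 7 inversion(s): (0,4), (1,2), (1,3), (1,4), (2,3), (2,4), (3,4). Each pair (i,j) satisfies i < j and arr[i] > arr[j].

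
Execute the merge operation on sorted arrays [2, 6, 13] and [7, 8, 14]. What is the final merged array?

Merging process:

Compare 2 vs 7: take 2 from left. Merged: [2]
Compare 6 vs 7: take 6 from left. Merged: [2, 6]
Compare 13 vs 7: take 7 from right. Merged: [2, 6, 7]
Compare 13 vs 8: take 8 from right. Merged: [2, 6, 7, 8]
Compare 13 vs 14: take 13 from left. Merged: [2, 6, 7, 8, 13]
Append remaining from right: [14]. Merged: [2, 6, 7, 8, 13, 14]

Final merged array: [2, 6, 7, 8, 13, 14]
Total comparisons: 5

The merged array is [2, 6, 7, 8, 13, 14], requiring 5 comparisons. The merge step runs in O(n) time where n is the total number of elements.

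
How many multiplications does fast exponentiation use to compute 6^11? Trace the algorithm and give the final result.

Computing 6^11 by squaring (build up from 6^1; each line after the first costs one multiplication):

6^1 = 6
6^2 = (6^1)^2 = 6^2 = 36
6^4 = (6^2)^2 = 36^2 = 1296
6^5 = 6 * 6^4 = 6 * 1296 = 7776
6^10 = (6^5)^2 = 7776^2 = 60466176
6^11 = 6 * 6^10 = 6 * 60466176 = 362797056

Result: 362797056
Multiplications needed: 5 (5 lines after 6^1)

6^11 = 362797056. Using exponentiation by squaring, this requires 5 multiplications. The key idea: if the exponent is even, square the half-power; if odd, multiply by the base once.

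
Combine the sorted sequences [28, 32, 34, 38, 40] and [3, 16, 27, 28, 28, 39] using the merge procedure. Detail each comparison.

Merging process:

Compare 28 vs 3: take 3 from right. Merged: [3]
Compare 28 vs 16: take 16 from right. Merged: [3, 16]
Compare 28 vs 27: take 27 from right. Merged: [3, 16, 27]
Compare 28 vs 28: take 28 from left. Merged: [3, 16, 27, 28]
Compare 32 vs 28: take 28 from right. Merged: [3, 16, 27, 28, 28]
Compare 32 vs 28: take 28 from right. Merged: [3, 16, 27, 28, 28, 28]
Compare 32 vs 39: take 32 from left. Merged: [3, 16, 27, 28, 28, 28, 32]
Compare 34 vs 39: take 34 from left. Merged: [3, 16, 27, 28, 28, 28, 32, 34]
Compare 38 vs 39: take 38 from left. Merged: [3, 16, 27, 28, 28, 28, 32, 34, 38]
Compare 40 vs 39: take 39 from right. Merged: [3, 16, 27, 28, 28, 28, 32, 34, 38, 39]
Append remaining from left: [40]. Merged: [3, 16, 27, 28, 28, 28, 32, 34, 38, 39, 40]

Final merged array: [3, 16, 27, 28, 28, 28, 32, 34, 38, 39, 40]
Total comparisons: 10

The merged array is [3, 16, 27, 28, 28, 28, 32, 34, 38, 39, 40], requiring 10 comparisons. The merge step runs in O(n) time where n is the total number of elements.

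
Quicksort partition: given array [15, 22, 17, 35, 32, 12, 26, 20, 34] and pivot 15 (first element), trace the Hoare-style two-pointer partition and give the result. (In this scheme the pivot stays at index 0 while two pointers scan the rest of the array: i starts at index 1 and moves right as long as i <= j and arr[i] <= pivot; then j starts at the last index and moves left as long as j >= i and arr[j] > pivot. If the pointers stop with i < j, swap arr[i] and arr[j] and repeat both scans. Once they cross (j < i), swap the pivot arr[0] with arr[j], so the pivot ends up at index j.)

Hoare-style two-pointer partition with pivot = 15:

Initial array: [15, 22, 17, 35, 32, 12, 26, 20, 34]

Pointers start at i = 1, j = 8.
i stops at index 1 (arr[1]=22 > 15), j stops at index 5 (arr[5]=12 <= 15): swap arr[1] and arr[5], array becomes [15, 12, 17, 35, 32, 22, 26, 20, 34]
i ends at 2, j ends at 1: the pointers have crossed (j < i), so scanning stops.

Swap pivot arr[0] with arr[1] to place pivot at position 1: [12, 15, 17, 35, 32, 22, 26, 20, 34]
Pivot position: 1

After partitioning with pivot 15, the array becomes [12, 15, 17, 35, 32, 22, 26, 20, 34]. The pivot is placed at index 1. All elements to the left of the pivot are <= 15, and all elements to the right are > 15.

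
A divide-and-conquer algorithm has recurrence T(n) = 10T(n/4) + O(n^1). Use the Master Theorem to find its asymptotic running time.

Master Theorem for T(n) = 10T(n/4) + O(n^1):

a = 10, b = 4, c = 1
log_b(a) = log_4(10) = 1.6610

Case 1: c = 1 < log_4(10) = 1.6610
T(n) = O(n^(log_4 10))

For T(n) = 10T(n/4) + O(n^1): log_4(10) = 1.6610. This is Case 1 of the Master Theorem (c < log_b(a), work dominated by leaves), giving O(n^(log_4 10)).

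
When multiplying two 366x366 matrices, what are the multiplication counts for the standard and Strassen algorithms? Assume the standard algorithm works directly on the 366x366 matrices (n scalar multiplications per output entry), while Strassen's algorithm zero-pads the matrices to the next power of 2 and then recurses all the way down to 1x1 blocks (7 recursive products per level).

Matrix multiplication for 366x366 matrices:

Strassen's algorithm requires power-of-2 dimensions. Pad 366x366 to 512x512 (next power of 2).

Standard algorithm: 366^3 = 49027896 multiplications
Strassen's algorithm: 7^(log2(512)) = 7^9 = 40353607 multiplications
Savings: 49027896 - 40353607 = 8674289 multiplications

Standard: 49027896 multiplications (366^3). Strassen: 40353607 multiplications (7^9, after padding to 512x512). Strassen reduces 8 recursive multiplications to 7 at each level.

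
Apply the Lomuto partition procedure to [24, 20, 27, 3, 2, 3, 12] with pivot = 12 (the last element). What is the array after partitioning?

Lomuto partition with pivot = 12:

Initial array: [24, 20, 27, 3, 2, 3, 12]

arr[0]=24 > 12: no swap
arr[1]=20 > 12: no swap
arr[2]=27 > 12: no swap
arr[3]=3 <= 12: swap with position 0, array becomes [3, 20, 27, 24, 2, 3, 12]
arr[4]=2 <= 12: swap with position 1, array becomes [3, 2, 27, 24, 20, 3, 12]
arr[5]=3 <= 12: swap with position 2, array becomes [3, 2, 3, 24, 20, 27, 12]

Place pivot at position 3: [3, 2, 3, 12, 20, 27, 24]
Pivot position: 3

After partitioning with pivot 12, the array becomes [3, 2, 3, 12, 20, 27, 24]. The pivot is placed at index 3. All elements to the left of the pivot are <= 12, and all elements to the right are > 12.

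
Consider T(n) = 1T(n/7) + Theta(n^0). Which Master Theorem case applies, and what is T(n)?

Master Theorem for T(n) = 1T(n/7) + O(n^0):

a = 1, b = 7, c = 0
log_b(a) = log_7(1) = 0.0000

Case 2: c = 0 = log_7(1) = 0.0000
T(n) = O(n^0 log n) = O(log n)

For T(n) = 1T(n/7) + O(n^0): log_7(1) = 0.0000. This is Case 2 of the Master Theorem (c = log_b(a), equal work at all levels), giving O(log n).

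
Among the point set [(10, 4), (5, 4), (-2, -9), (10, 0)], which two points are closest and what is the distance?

Computing all pairwise distances among 4 points:

d((10, 4), (5, 4)) = 5.0
d((10, 4), (-2, -9)) = 17.6918
d((10, 4), (10, 0)) = 4.0 <-- minimum
d((5, 4), (-2, -9)) = 14.7648
d((5, 4), (10, 0)) = 6.4031
d((-2, -9), (10, 0)) = 15.0

Closest pair: (10, 4) and (10, 0) with distance 4.0

The closest pair is (10, 4) and (10, 0) with Euclidean distance 4.0. For 4 points, brute-force pairwise comparison is shown above. For large n, the divide-and-conquer algorithm (sort by x, recurse on halves, check the dividing strip) achieves O(n log n).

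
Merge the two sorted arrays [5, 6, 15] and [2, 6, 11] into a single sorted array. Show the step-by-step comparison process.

Merging process:

Compare 5 vs 2: take 2 from right. Merged: [2]
Compare 5 vs 6: take 5 from left. Merged: [2, 5]
Compare 6 vs 6: take 6 from left. Merged: [2, 5, 6]
Compare 15 vs 6: take 6 from right. Merged: [2, 5, 6, 6]
Compare 15 vs 11: take 11 from right. Merged: [2, 5, 6, 6, 11]
Append remaining from left: [15]. Merged: [2, 5, 6, 6, 11, 15]

Final merged array: [2, 5, 6, 6, 11, 15]
Total comparisons: 5

The merged array is [2, 5, 6, 6, 11, 15], requiring 5 comparisons. The merge step runs in O(n) time where n is the total number of elements.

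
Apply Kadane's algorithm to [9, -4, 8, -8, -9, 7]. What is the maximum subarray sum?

Using Kadane's algorithm on [9, -4, 8, -8, -9, 7]:

Scanning through the array:
Position 1 (value -4): max_ending_here = 5, max_so_far = 9
Position 2 (value 8): max_ending_here = 13, max_so_far = 13
Position 3 (value -8): max_ending_here = 5, max_so_far = 13
Position 4 (value -9): max_ending_here = -4, max_so_far = 13
Position 5 (value 7): max_ending_here = 7, max_so_far = 13

Maximum subarray: [9, -4, 8]
Maximum sum: 13

The maximum subarray is [9, -4, 8] with sum 13. This subarray runs from index 0 to index 2.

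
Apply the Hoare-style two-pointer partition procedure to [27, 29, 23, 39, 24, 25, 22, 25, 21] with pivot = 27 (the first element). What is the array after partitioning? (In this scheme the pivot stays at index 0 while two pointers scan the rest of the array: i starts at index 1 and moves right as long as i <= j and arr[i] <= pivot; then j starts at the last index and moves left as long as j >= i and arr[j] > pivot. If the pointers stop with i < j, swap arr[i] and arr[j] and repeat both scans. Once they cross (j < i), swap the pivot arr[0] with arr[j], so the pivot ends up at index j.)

Hoare-style two-pointer partition with pivot = 27:

Initial array: [27, 29, 23, 39, 24, 25, 22, 25, 21]

Pointers start at i = 1, j = 8.
i stops at index 1 (arr[1]=29 > 27), j stops at index 8 (arr[8]=21 <= 27): swap arr[1] and arr[8], array becomes [27, 21, 23, 39, 24, 25, 22, 25, 29]
i stops at index 3 (arr[3]=39 > 27), j stops at index 7 (arr[7]=25 <= 27): swap arr[3] and arr[7], array becomes [27, 21, 23, 25, 24, 25, 22, 39, 29]
i ends at 7, j ends at 6: the pointers have crossed (j < i), so scanning stops.

Swap pivot arr[0] with arr[6] to place pivot at position 6: [22, 21, 23, 25, 24, 25, 27, 39, 29]
Pivot position: 6

After partitioning with pivot 27, the array becomes [22, 21, 23, 25, 24, 25, 27, 39, 29]. The pivot is placed at index 6. All elements to the left of the pivot are <= 27, and all elements to the right are > 27.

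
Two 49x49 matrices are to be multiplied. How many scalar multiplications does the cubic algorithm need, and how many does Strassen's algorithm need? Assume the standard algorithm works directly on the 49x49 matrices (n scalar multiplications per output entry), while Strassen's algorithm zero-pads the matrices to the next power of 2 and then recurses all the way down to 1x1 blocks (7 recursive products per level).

Matrix multiplication for 49x49 matrices:

Strassen's algorithm requires power-of-2 dimensions. Pad 49x49 to 64x64 (next power of 2).

Standard algorithm: 49^3 = 117649 multiplications
Strassen's algorithm: 7^(log2(64)) = 7^6 = 117649 multiplications
Savings: 117649 - 117649 = 0 multiplications

Standard: 117649 multiplications (49^3). Strassen: 117649 multiplications (7^6, after padding to 64x64). Strassen reduces 8 recursive multiplications to 7 at each level.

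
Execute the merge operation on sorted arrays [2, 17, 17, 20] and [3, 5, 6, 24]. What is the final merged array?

Merging process:

Compare 2 vs 3: take 2 from left. Merged: [2]
Compare 17 vs 3: take 3 from right. Merged: [2, 3]
Compare 17 vs 5: take 5 from right. Merged: [2, 3, 5]
Compare 17 vs 6: take 6 from right. Merged: [2, 3, 5, 6]
Compare 17 vs 24: take 17 from left. Merged: [2, 3, 5, 6, 17]
Compare 17 vs 24: take 17 from left. Merged: [2, 3, 5, 6, 17, 17]
Compare 20 vs 24: take 20 from left. Merged: [2, 3, 5, 6, 17, 17, 20]
Append remaining from right: [24]. Merged: [2, 3, 5, 6, 17, 17, 20, 24]

Final merged array: [2, 3, 5, 6, 17, 17, 20, 24]
Total comparisons: 7

The merged array is [2, 3, 5, 6, 17, 17, 20, 24], requiring 7 comparisons. The merge step runs in O(n) time where n is the total number of elements.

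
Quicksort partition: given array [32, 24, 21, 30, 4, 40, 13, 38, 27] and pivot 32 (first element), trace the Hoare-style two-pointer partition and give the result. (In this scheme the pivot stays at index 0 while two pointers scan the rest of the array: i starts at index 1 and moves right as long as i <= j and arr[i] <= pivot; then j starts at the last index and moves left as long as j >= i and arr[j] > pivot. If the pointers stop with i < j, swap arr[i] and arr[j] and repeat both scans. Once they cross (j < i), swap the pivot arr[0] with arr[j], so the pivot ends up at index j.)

Hoare-style two-pointer partition with pivot = 32:

Initial array: [32, 24, 21, 30, 4, 40, 13, 38, 27]

Pointers start at i = 1, j = 8.
i stops at index 5 (arr[5]=40 > 32), j stops at index 8 (arr[8]=27 <= 32): swap arr[5] and arr[8], array becomes [32, 24, 21, 30, 4, 27, 13, 38, 40]
i ends at 7, j ends at 6: the pointers have crossed (j < i), so scanning stops.

Swap pivot arr[0] with arr[6] to place pivot at position 6: [13, 24, 21, 30, 4, 27, 32, 38, 40]
Pivot position: 6

After partitioning with pivot 32, the array becomes [13, 24, 21, 30, 4, 27, 32, 38, 40]. The pivot is placed at index 6. All elements to the left of the pivot are <= 32, and all elements to the right are > 32.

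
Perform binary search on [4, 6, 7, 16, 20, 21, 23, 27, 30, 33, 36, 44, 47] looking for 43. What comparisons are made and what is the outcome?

Binary search for 43 in [4, 6, 7, 16, 20, 21, 23, 27, 30, 33, 36, 44, 47]:

lo=0, hi=12, mid=6, arr[mid]=23 -> 23 < 43, search right half
lo=7, hi=12, mid=9, arr[mid]=33 -> 33 < 43, search right half
lo=10, hi=12, mid=11, arr[mid]=44 -> 44 > 43, search left half
lo=10, hi=10, mid=10, arr[mid]=36 -> 36 < 43, search right half
lo=11 > hi=10, target 43 not found

Binary search determines that 43 is not in the array after 4 comparisons. The search space was exhausted without finding the target.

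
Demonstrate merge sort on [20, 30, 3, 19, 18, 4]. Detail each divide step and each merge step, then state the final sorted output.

Merge sort trace:

Split: [20, 30, 3, 19, 18, 4] -> [20, 30, 3] and [19, 18, 4]
  Split: [20, 30, 3] -> [20] and [30, 3]
    Split: [30, 3] -> [30] and [3]
    Merge: [30] + [3] -> [3, 30]
  Merge: [20] + [3, 30] -> [3, 20, 30]
  Split: [19, 18, 4] -> [19] and [18, 4]
    Split: [18, 4] -> [18] and [4]
    Merge: [18] + [4] -> [4, 18]
  Merge: [19] + [4, 18] -> [4, 18, 19]
Merge: [3, 20, 30] + [4, 18, 19] -> [3, 4, 18, 19, 20, 30]

Final sorted array: [3, 4, 18, 19, 20, 30]

The merge sort proceeds by recursively splitting the array and merging sorted halves.
After all merges, the sorted array is [3, 4, 18, 19, 20, 30].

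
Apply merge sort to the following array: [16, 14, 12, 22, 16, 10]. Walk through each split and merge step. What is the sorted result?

Merge sort trace:

Split: [16, 14, 12, 22, 16, 10] -> [16, 14, 12] and [22, 16, 10]
  Split: [16, 14, 12] -> [16] and [14, 12]
    Split: [14, 12] -> [14] and [12]
    Merge: [14] + [12] -> [12, 14]
  Merge: [16] + [12, 14] -> [12, 14, 16]
  Split: [22, 16, 10] -> [22] and [16, 10]
    Split: [16, 10] -> [16] and [10]
    Merge: [16] + [10] -> [10, 16]
  Merge: [22] + [10, 16] -> [10, 16, 22]
Merge: [12, 14, 16] + [10, 16, 22] -> [10, 12, 14, 16, 16, 22]

Final sorted array: [10, 12, 14, 16, 16, 22]

The merge sort proceeds by recursively splitting the array and merging sorted halves.
After all merges, the sorted array is [10, 12, 14, 16, 16, 22].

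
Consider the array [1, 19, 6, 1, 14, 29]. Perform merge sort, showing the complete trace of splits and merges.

Merge sort trace:

Split: [1, 19, 6, 1, 14, 29] -> [1, 19, 6] and [1, 14, 29]
  Split: [1, 19, 6] -> [1] and [19, 6]
    Split: [19, 6] -> [19] and [6]
    Merge: [19] + [6] -> [6, 19]
  Merge: [1] + [6, 19] -> [1, 6, 19]
  Split: [1, 14, 29] -> [1] and [14, 29]
    Split: [14, 29] -> [14] and [29]
    Merge: [14] + [29] -> [14, 29]
  Merge: [1] + [14, 29] -> [1, 14, 29]
Merge: [1, 6, 19] + [1, 14, 29] -> [1, 1, 6, 14, 19, 29]

Final sorted array: [1, 1, 6, 14, 19, 29]

The merge sort proceeds by recursively splitting the array and merging sorted halves.
After all merges, the sorted array is [1, 1, 6, 14, 19, 29].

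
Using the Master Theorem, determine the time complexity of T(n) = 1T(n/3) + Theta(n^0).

Master Theorem for T(n) = 1T(n/3) + O(n^0):

a = 1, b = 3, c = 0
log_b(a) = log_3(1) = 0.0000

Case 2: c = 0 = log_3(1) = 0.0000
T(n) = O(n^0 log n) = O(log n)

For T(n) = 1T(n/3) + O(n^0): log_3(1) = 0.0000. This is Case 2 of the Master Theorem (c = log_b(a), equal work at all levels), giving O(log n).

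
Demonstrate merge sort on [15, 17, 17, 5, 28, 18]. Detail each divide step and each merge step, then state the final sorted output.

Merge sort trace:

Split: [15, 17, 17, 5, 28, 18] -> [15, 17, 17] and [5, 28, 18]
  Split: [15, 17, 17] -> [15] and [17, 17]
    Split: [17, 17] -> [17] and [17]
    Merge: [17] + [17] -> [17, 17]
  Merge: [15] + [17, 17] -> [15, 17, 17]
  Split: [5, 28, 18] -> [5] and [28, 18]
    Split: [28, 18] -> [28] and [18]
    Merge: [28] + [18] -> [18, 28]
  Merge: [5] + [18, 28] -> [5, 18, 28]
Merge: [15, 17, 17] + [5, 18, 28] -> [5, 15, 17, 17, 18, 28]

Final sorted array: [5, 15, 17, 17, 18, 28]

The merge sort proceeds by recursively splitting the array and merging sorted halves.
After all merges, the sorted array is [5, 15, 17, 17, 18, 28].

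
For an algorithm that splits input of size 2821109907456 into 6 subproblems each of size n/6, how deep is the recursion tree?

For divide and conquer with division factor 6:

Problem sizes at each level:
Level 0: 2821109907456
Level 1: 470184984576
Level 2: 78364164096
Level 3: 13060694016
Level 4: 2176782336
Level 5: 362797056
Level 6: 60466176
Level 7: 10077696
Level 8: 1679616
Level 9: 279936
Level 10: 46656
Level 11: 7776
Level 12: 1296
Level 13: 216
Level 14: 36
Level 15: 6
Level 16: 1

The root is level 0 and the size-1 base case is level 16 (the tree spans levels 0 through 16, i.e. 17 levels counting the root), so the depth is the number of divisions: log_6(2821109907456) = 16

The recursion tree depth is log_6(2821109907456) = 16. At each level, the problem size is divided by 6, so it takes 16 divisions to reduce to a base case of size 1. The algorithm makes 6 recursive calls at each level.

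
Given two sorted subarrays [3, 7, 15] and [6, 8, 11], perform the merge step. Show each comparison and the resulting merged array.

Merging process:

Compare 3 vs 6: take 3 from left. Merged: [3]
Compare 7 vs 6: take 6 from right. Merged: [3, 6]
Compare 7 vs 8: take 7 from left. Merged: [3, 6, 7]
Compare 15 vs 8: take 8 from right. Merged: [3, 6, 7, 8]
Compare 15 vs 11: take 11 from right. Merged: [3, 6, 7, 8, 11]
Append remaining from left: [15]. Merged: [3, 6, 7, 8, 11, 15]

Final merged array: [3, 6, 7, 8, 11, 15]
Total comparisons: 5

The merged array is [3, 6, 7, 8, 11, 15], requiring 5 comparisons. The merge step runs in O(n) time where n is the total number of elements.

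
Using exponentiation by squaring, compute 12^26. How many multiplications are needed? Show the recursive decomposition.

Computing 12^26 by squaring (build up from 12^1; each line after the first costs one multiplication):

12^1 = 12
12^2 = (12^1)^2 = 12^2 = 144
12^3 = 12 * 12^2 = 12 * 144 = 1728
12^6 = (12^3)^2 = 1728^2 = 2985984
12^12 = (12^6)^2 = 2985984^2 = 8916100448256
12^13 = 12 * 12^12 = 12 * 8916100448256 = 106993205379072
12^26 = (12^13)^2 = 106993205379072^2 = 11447545997288281555215581184

Result: 11447545997288281555215581184
Multiplications needed: 6 (6 lines after 12^1)

12^26 = 11447545997288281555215581184. Using exponentiation by squaring, this requires 6 multiplications. The key idea: if the exponent is even, square the half-power; if odd, multiply by the base once.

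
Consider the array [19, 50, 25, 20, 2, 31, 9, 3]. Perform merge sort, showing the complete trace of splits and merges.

Merge sort trace:

Split: [19, 50, 25, 20, 2, 31, 9, 3] -> [19, 50, 25, 20] and [2, 31, 9, 3]
  Split: [19, 50, 25, 20] -> [19, 50] and [25, 20]
    Split: [19, 50] -> [19] and [50]
    Merge: [19] + [50] -> [19, 50]
    Split: [25, 20] -> [25] and [20]
    Merge: [25] + [20] -> [20, 25]
  Merge: [19, 50] + [20, 25] -> [19, 20, 25, 50]
  Split: [2, 31, 9, 3] -> [2, 31] and [9, 3]
    Split: [2, 31] -> [2] and [31]
    Merge: [2] + [31] -> [2, 31]
    Split: [9, 3] -> [9] and [3]
    Merge: [9] + [3] -> [3, 9]
  Merge: [2, 31] + [3, 9] -> [2, 3, 9, 31]
Merge: [19, 20, 25, 50] + [2, 3, 9, 31] -> [2, 3, 9, 19, 20, 25, 31, 50]

Final sorted array: [2, 3, 9, 19, 20, 25, 31, 50]

The merge sort proceeds by recursively splitting the array and merging sorted halves.
After all merges, the sorted array is [2, 3, 9, 19, 20, 25, 31, 50].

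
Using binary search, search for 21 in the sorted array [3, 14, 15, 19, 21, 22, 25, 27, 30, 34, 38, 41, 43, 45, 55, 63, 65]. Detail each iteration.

Binary search for 21 in [3, 14, 15, 19, 21, 22, 25, 27, 30, 34, 38, 41, 43, 45, 55, 63, 65]:

lo=0, hi=16, mid=8, arr[mid]=30 -> 30 > 21, search left half
lo=0, hi=7, mid=3, arr[mid]=19 -> 19 < 21, search right half
lo=4, hi=7, mid=5, arr[mid]=22 -> 22 > 21, search left half
lo=4, hi=4, mid=4, arr[mid]=21 -> Found target at index 4!

Binary search finds 21 at index 4 after 4 comparisons. The search repeatedly halves the search space by comparing with the middle element.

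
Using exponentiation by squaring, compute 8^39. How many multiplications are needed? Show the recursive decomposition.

Computing 8^39 by squaring (build up from 8^1; each line after the first costs one multiplication):

8^1 = 8
8^2 = (8^1)^2 = 8^2 = 64
8^4 = (8^2)^2 = 64^2 = 4096
8^8 = (8^4)^2 = 4096^2 = 16777216
8^9 = 8 * 8^8 = 8 * 16777216 = 134217728
8^18 = (8^9)^2 = 134217728^2 = 18014398509481984
8^19 = 8 * 8^18 = 8 * 18014398509481984 = 144115188075855872
8^38 = (8^19)^2 = 144115188075855872^2 = 20769187434139310514121985316880384
8^39 = 8 * 8^38 = 8 * 20769187434139310514121985316880384 = 166153499473114484112975882535043072

Result: 166153499473114484112975882535043072
Multiplications needed: 8 (8 lines after 8^1)

8^39 = 166153499473114484112975882535043072. Using exponentiation by squaring, this requires 8 multiplications. The key idea: if the exponent is even, square the half-power; if odd, multiply by the base once.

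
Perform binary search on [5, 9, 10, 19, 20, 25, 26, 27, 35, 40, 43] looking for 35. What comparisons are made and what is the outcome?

Binary search for 35 in [5, 9, 10, 19, 20, 25, 26, 27, 35, 40, 43]:

lo=0, hi=10, mid=5, arr[mid]=25 -> 25 < 35, search right half
lo=6, hi=10, mid=8, arr[mid]=35 -> Found target at index 8!

Binary search finds 35 at index 8 after 2 comparisons. The search repeatedly halves the search space by comparing with the middle element.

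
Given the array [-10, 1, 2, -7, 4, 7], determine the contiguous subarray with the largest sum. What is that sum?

Using Kadane's algorithm on [-10, 1, 2, -7, 4, 7]:

Scanning through the array:
Position 1 (value 1): max_ending_here = 1, max_so_far = 1
Position 2 (value 2): max_ending_here = 3, max_so_far = 3
Position 3 (value -7): max_ending_here = -4, max_so_far = 3
Position 4 (value 4): max_ending_here = 4, max_so_far = 4
Position 5 (value 7): max_ending_here = 11, max_so_far = 11

Maximum subarray: [4, 7]
Maximum sum: 11

The maximum subarray is [4, 7] with sum 11. This subarray runs from index 4 to index 5.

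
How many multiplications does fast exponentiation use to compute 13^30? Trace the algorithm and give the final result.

Computing 13^30 by squaring (build up from 13^1; each line after the first costs one multiplication):

13^1 = 13
13^2 = (13^1)^2 = 13^2 = 169
13^3 = 13 * 13^2 = 13 * 169 = 2197
13^6 = (13^3)^2 = 2197^2 = 4826809
13^7 = 13 * 13^6 = 13 * 4826809 = 62748517
13^14 = (13^7)^2 = 62748517^2 = 3937376385699289
13^15 = 13 * 13^14 = 13 * 3937376385699289 = 51185893014090757
13^30 = (13^15)^2 = 51185893014090757^2 = 2619995643649944960380551432833049

Result: 2619995643649944960380551432833049
Multiplications needed: 7 (7 lines after 13^1)

13^30 = 2619995643649944960380551432833049. Using exponentiation by squaring, this requires 7 multiplications. The key idea: if the exponent is even, square the half-power; if odd, multiply by the base once.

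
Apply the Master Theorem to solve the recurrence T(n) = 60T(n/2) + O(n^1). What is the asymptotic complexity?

Master Theorem for T(n) = 60T(n/2) + O(n^1):

a = 60, b = 2, c = 1
log_b(a) = log_2(60) = 5.9069

Case 1: c = 1 < log_2(60) = 5.9069
T(n) = O(n^(log_2 60))

For T(n) = 60T(n/2) + O(n^1): log_2(60) = 5.9069. This is Case 1 of the Master Theorem (c < log_b(a), work dominated by leaves), giving O(n^(log_2 60)).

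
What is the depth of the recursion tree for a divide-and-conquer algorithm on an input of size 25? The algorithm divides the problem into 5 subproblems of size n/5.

For divide and conquer with division factor 5:

Problem sizes at each level:
Level 0: 25
Level 1: 5
Level 2: 1

The root is level 0 and the size-1 base case is level 2 (the tree spans levels 0 through 2, i.e. 3 levels counting the root), so the depth is the number of divisions: log_5(25) = 2

The recursion tree depth is log_5(25) = 2. At each level, the problem size is divided by 5, so it takes 2 divisions to reduce to a base case of size 1. The algorithm makes 5 recursive calls at each level.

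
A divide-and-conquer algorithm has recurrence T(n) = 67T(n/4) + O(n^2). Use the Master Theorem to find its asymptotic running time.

Master Theorem for T(n) = 67T(n/4) + O(n^2):

a = 67, b = 4, c = 2
log_b(a) = log_4(67) = 3.0330

Case 1: c = 2 < log_4(67) = 3.0330
T(n) = O(n^(log_4 67))

For T(n) = 67T(n/4) + O(n^2): log_4(67) = 3.0330. This is Case 1 of the Master Theorem (c < log_b(a), work dominated by leaves), giving O(n^(log_4 67)).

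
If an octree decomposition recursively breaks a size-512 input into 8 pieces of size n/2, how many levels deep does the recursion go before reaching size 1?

For divide and conquer with division factor 2:

Problem sizes at each level:
Level 0: 512
Level 1: 256
Level 2: 128
Level 3: 64
Level 4: 32
Level 5: 16
Level 6: 8
Level 7: 4
Level 8: 2
Level 9: 1

The root is level 0 and the size-1 base case is level 9 (the tree spans levels 0 through 9, i.e. 10 levels counting the root), so the depth is the number of divisions: log_2(512) = 9

The recursion tree depth is log_2(512) = 9. At each level, the problem size is divided by 2, so it takes 9 divisions to reduce to a base case of size 1. The algorithm makes 8 recursive calls at each level.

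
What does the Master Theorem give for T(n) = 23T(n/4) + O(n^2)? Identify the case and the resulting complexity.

Master Theorem for T(n) = 23T(n/4) + O(n^2):

a = 23, b = 4, c = 2
log_b(a) = log_4(23) = 2.2618

Case 1: c = 2 < log_4(23) = 2.2618
T(n) = O(n^(log_4 23))

For T(n) = 23T(n/4) + O(n^2): log_4(23) = 2.2618. This is Case 1 of the Master Theorem (c < log_b(a), work dominated by leaves), giving O(n^(log_4 23)).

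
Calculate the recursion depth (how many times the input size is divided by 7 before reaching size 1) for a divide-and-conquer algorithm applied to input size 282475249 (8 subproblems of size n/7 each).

For divide and conquer with division factor 7:

Problem sizes at each level:
Level 0: 282475249
Level 1: 40353607
Level 2: 5764801
Level 3: 823543
Level 4: 117649
Level 5: 16807
Level 6: 2401
Level 7: 343
Level 8: 49
Level 9: 7
Level 10: 1

The root is level 0 and the size-1 base case is level 10 (the tree spans levels 0 through 10, i.e. 11 levels counting the root), so the depth is the number of divisions: log_7(282475249) = 10

The recursion tree depth is log_7(282475249) = 10. At each level, the problem size is divided by 7, so it takes 10 divisions to reduce to a base case of size 1. The algorithm makes 8 recursive calls at each level.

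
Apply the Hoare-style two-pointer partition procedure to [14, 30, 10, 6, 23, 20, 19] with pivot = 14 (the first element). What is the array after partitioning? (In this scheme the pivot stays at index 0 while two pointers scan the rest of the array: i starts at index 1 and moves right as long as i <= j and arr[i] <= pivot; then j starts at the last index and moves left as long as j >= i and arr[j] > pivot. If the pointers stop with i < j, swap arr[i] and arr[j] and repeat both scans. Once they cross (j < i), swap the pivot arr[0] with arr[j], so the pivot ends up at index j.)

Hoare-style two-pointer partition with pivot = 14:

Initial array: [14, 30, 10, 6, 23, 20, 19]

Pointers start at i = 1, j = 6.
i stops at index 1 (arr[1]=30 > 14), j stops at index 3 (arr[3]=6 <= 14): swap arr[1] and arr[3], array becomes [14, 6, 10, 30, 23, 20, 19]
i ends at 3, j ends at 2: the pointers have crossed (j < i), so scanning stops.

Swap pivot arr[0] with arr[2] to place pivot at position 2: [10, 6, 14, 30, 23, 20, 19]
Pivot position: 2

After partitioning with pivot 14, the array becomes [10, 6, 14, 30, 23, 20, 19]. The pivot is placed at index 2. All elements to the left of the pivot are <= 14, and all elements to the right are > 14.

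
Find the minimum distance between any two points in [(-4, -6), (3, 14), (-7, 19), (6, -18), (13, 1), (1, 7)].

Computing all pairwise distances among 6 points:

d((-4, -6), (3, 14)) = 21.1896
d((-4, -6), (-7, 19)) = 25.1794
d((-4, -6), (6, -18)) = 15.6205
d((-4, -6), (13, 1)) = 18.3848
d((-4, -6), (1, 7)) = 13.9284
d((3, 14), (-7, 19)) = 11.1803
d((3, 14), (6, -18)) = 32.1403
d((3, 14), (13, 1)) = 16.4012
d((3, 14), (1, 7)) = 7.2801 <-- minimum
d((-7, 19), (6, -18)) = 39.2173
d((-7, 19), (13, 1)) = 26.9072
d((-7, 19), (1, 7)) = 14.4222
d((6, -18), (13, 1)) = 20.2485
d((6, -18), (1, 7)) = 25.4951
d((13, 1), (1, 7)) = 13.4164

Closest pair: (3, 14) and (1, 7) with distance 7.2801

The closest pair is (3, 14) and (1, 7) with Euclidean distance 7.2801. For 6 points, brute-force pairwise comparison is shown above. For large n, the divide-and-conquer algorithm (sort by x, recurse on halves, check the dividing strip) achieves O(n log n).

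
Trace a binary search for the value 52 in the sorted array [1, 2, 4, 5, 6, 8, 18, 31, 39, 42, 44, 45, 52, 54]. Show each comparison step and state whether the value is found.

Binary search for 52 in [1, 2, 4, 5, 6, 8, 18, 31, 39, 42, 44, 45, 52, 54]:

lo=0, hi=13, mid=6, arr[mid]=18 -> 18 < 52, search right half
lo=7, hi=13, mid=10, arr[mid]=44 -> 44 < 52, search right half
lo=11, hi=13, mid=12, arr[mid]=52 -> Found target at index 12!

Binary search finds 52 at index 12 after 3 comparisons. The search repeatedly halves the search space by comparing with the middle element.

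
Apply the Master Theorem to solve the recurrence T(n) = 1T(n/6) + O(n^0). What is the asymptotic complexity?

Master Theorem for T(n) = 1T(n/6) + O(n^0):

a = 1, b = 6, c = 0
log_b(a) = log_6(1) = 0.0000

Case 2: c = 0 = log_6(1) = 0.0000
T(n) = O(n^0 log n) = O(log n)

For T(n) = 1T(n/6) + O(n^0): log_6(1) = 0.0000. This is Case 2 of the Master Theorem (c = log_b(a), equal work at all levels), giving O(log n).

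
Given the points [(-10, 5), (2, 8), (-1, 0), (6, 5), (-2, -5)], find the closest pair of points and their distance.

Computing all pairwise distances among 5 points:

d((-10, 5), (2, 8)) = 12.3693
d((-10, 5), (-1, 0)) = 10.2956
d((-10, 5), (6, 5)) = 16.0
d((-10, 5), (-2, -5)) = 12.8062
d((2, 8), (-1, 0)) = 8.544
d((2, 8), (6, 5)) = 5.0 <-- minimum
d((2, 8), (-2, -5)) = 13.6015
d((-1, 0), (6, 5)) = 8.6023
d((-1, 0), (-2, -5)) = 5.099
d((6, 5), (-2, -5)) = 12.8062

Closest pair: (2, 8) and (6, 5) with distance 5.0

The closest pair is (2, 8) and (6, 5) with Euclidean distance 5.0. For 5 points, brute-force pairwise comparison is shown above. For large n, the divide-and-conquer algorithm (sort by x, recurse on halves, check the dividing strip) achieves O(n log n).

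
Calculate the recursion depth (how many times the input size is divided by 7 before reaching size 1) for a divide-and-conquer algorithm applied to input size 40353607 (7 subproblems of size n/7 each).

For divide and conquer with division factor 7:

Problem sizes at each level:
Level 0: 40353607
Level 1: 5764801
Level 2: 823543
Level 3: 117649
Level 4: 16807
Level 5: 2401
Level 6: 343
Level 7: 49
Level 8: 7
Level 9: 1

The root is level 0 and the size-1 base case is level 9 (the tree spans levels 0 through 9, i.e. 10 levels counting the root), so the depth is the number of divisions: log_7(40353607) = 9

The recursion tree depth is log_7(40353607) = 9. At each level, the problem size is divided by 7, so it takes 9 divisions to reduce to a base case of size 1. The algorithm makes 7 recursive calls at each level.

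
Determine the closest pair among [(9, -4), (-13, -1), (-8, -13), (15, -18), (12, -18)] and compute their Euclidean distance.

Computing all pairwise distances among 5 points:

d((9, -4), (-13, -1)) = 22.2036
d((9, -4), (-8, -13)) = 19.2354
d((9, -4), (15, -18)) = 15.2315
d((9, -4), (12, -18)) = 14.3178
d((-13, -1), (-8, -13)) = 13.0
d((-13, -1), (15, -18)) = 32.7567
d((-13, -1), (12, -18)) = 30.2324
d((-8, -13), (15, -18)) = 23.5372
d((-8, -13), (12, -18)) = 20.6155
d((15, -18), (12, -18)) = 3.0 <-- minimum

Closest pair: (15, -18) and (12, -18) with distance 3.0

The closest pair is (15, -18) and (12, -18) with Euclidean distance 3.0. For 5 points, brute-force pairwise comparison is shown above. For large n, the divide-and-conquer algorithm (sort by x, recurse on halves, check the dividing strip) achieves O(n log n).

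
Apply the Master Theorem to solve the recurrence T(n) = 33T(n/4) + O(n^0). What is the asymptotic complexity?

Master Theorem for T(n) = 33T(n/4) + O(n^0):

a = 33, b = 4, c = 0
log_b(a) = log_4(33) = 2.5222

Case 1: c = 0 < log_4(33) = 2.5222
T(n) = O(n^(log_4 33))

For T(n) = 33T(n/4) + O(n^0): log_4(33) = 2.5222. This is Case 1 of the Master Theorem (c < log_b(a), work dominated by leaves), giving O(n^(log_4 33)).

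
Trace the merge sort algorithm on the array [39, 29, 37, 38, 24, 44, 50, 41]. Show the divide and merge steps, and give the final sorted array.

Merge sort trace:

Split: [39, 29, 37, 38, 24, 44, 50, 41] -> [39, 29, 37, 38] and [24, 44, 50, 41]
  Split: [39, 29, 37, 38] -> [39, 29] and [37, 38]
    Split: [39, 29] -> [39] and [29]
    Merge: [39] + [29] -> [29, 39]
    Split: [37, 38] -> [37] and [38]
    Merge: [37] + [38] -> [37, 38]
  Merge: [29, 39] + [37, 38] -> [29, 37, 38, 39]
  Split: [24, 44, 50, 41] -> [24, 44] and [50, 41]
    Split: [24, 44] -> [24] and [44]
    Merge: [24] + [44] -> [24, 44]
    Split: [50, 41] -> [50] and [41]
    Merge: [50] + [41] -> [41, 50]
  Merge: [24, 44] + [41, 50] -> [24, 41, 44, 50]
Merge: [29, 37, 38, 39] + [24, 41, 44, 50] -> [24, 29, 37, 38, 39, 41, 44, 50]

Final sorted array: [24, 29, 37, 38, 39, 41, 44, 50]

The merge sort proceeds by recursively splitting the array and merging sorted halves.
After all merges, the sorted array is [24, 29, 37, 38, 39, 41, 44, 50].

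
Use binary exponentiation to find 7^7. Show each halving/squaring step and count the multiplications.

Computing 7^7 by squaring (build up from 7^1; each line after the first costs one multiplication):

7^1 = 7
7^2 = (7^1)^2 = 7^2 = 49
7^3 = 7 * 7^2 = 7 * 49 = 343
7^6 = (7^3)^2 = 343^2 = 117649
7^7 = 7 * 7^6 = 7 * 117649 = 823543

Result: 823543
Multiplications needed: 4 (4 lines after 7^1)

7^7 = 823543. Using exponentiation by squaring, this requires 4 multiplications. The key idea: if the exponent is even, square the half-power; if odd, multiply by the base once.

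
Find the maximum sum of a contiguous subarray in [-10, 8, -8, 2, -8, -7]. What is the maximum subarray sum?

Using Kadane's algorithm on [-10, 8, -8, 2, -8, -7]:

Scanning through the array:
Position 1 (value 8): max_ending_here = 8, max_so_far = 8
Position 2 (value -8): max_ending_here = 0, max_so_far = 8
Position 3 (value 2): max_ending_here = 2, max_so_far = 8
Position 4 (value -8): max_ending_here = -6, max_so_far = 8
Position 5 (value -7): max_ending_here = -7, max_so_far = 8

Maximum subarray: [8]
Maximum sum: 8

The maximum subarray is [8] with sum 8. This subarray runs from index 1 to index 1.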